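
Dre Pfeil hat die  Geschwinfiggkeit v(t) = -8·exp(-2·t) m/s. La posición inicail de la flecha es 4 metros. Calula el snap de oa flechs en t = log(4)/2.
Para resolver esto, necesitamos tomar 3 derivadas de nuestra ecuación de la velocidad v(t) = -8·exp(-2·t). Tomando d/dt de v(t), encontramos a(t) = 16·exp(-2·t). Derivando la aceleración, obtenemos la sacudida: j(t) = -32·exp(-2·t). La derivada de la sacudida da el snap: s(t) = 64·exp(-2·t). De la ecuación del snap s(t) = 64·exp(-2·t), sustituimos t = log(4)/2 para obtener s = 16.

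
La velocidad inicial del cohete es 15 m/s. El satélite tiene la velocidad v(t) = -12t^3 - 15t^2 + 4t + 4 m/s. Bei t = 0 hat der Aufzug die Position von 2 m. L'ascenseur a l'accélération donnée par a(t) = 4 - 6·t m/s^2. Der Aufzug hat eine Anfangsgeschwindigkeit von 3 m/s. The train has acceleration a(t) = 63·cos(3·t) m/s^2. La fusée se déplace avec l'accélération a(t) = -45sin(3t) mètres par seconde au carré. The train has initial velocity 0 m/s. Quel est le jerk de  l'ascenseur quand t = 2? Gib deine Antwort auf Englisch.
We must differentiate our acceleration equation a(t) = 4 - 6·t 1 time. Taking d/dt of a(t), we find j(t) = -6. We have jerk j(t) = -6. Substituting t = 2: j(2) = -6.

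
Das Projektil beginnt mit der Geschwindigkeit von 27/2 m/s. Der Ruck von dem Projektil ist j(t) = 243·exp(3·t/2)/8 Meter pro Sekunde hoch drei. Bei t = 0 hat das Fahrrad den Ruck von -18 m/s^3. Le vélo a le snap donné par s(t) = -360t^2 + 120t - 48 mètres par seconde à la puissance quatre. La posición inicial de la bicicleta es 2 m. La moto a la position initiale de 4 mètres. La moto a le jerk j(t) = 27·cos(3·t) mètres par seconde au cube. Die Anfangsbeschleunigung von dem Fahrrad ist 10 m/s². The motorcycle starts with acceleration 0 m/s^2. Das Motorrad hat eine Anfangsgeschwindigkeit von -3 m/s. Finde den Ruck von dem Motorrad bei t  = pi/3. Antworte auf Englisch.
Using j(t) = 27·cos(3·t) and substituting t = pi/3, we find j = -27.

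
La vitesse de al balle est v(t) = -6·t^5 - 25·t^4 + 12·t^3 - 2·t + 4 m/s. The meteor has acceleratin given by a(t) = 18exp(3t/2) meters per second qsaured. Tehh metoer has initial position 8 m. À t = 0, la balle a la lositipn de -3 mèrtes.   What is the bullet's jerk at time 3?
To solve this, we need to take 2 derivatives of our velocity equation v(t) = -6·t^5 - 25·t^4 + 12·t^3 - 2·t + 4. The derivative of velocity gives acceleration: a(t) = -30·t^4 - 100·t^3 + 36·t^2 - 2. Taking d/dt of a(t), we find j(t) = -120·t^3 - 300·t^2 + 72·t. Using j(t) = -120·t^3 - 300·t^2 + 72·t and substituting t = 3, we find j = -5724.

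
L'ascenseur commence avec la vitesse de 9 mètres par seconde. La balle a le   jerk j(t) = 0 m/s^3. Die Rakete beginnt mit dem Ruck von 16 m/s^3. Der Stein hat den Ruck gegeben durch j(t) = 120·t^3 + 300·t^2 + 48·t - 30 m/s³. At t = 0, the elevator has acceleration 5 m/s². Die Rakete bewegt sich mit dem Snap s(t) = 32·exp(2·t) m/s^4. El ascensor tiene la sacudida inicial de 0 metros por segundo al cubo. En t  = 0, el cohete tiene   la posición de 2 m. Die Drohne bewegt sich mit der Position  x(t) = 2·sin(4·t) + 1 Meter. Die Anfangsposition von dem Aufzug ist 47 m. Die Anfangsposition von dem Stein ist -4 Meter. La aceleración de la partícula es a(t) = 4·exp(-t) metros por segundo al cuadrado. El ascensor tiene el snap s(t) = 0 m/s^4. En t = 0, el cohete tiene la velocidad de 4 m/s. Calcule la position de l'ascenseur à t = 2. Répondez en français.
Nous devons intégrer notre équation du snap s(t) = 0 4 fois. En prenant ∫s(t)dt et en appliquant j(0) = 0, nous trouvons j(t) = 0. En prenant ∫j(t)dt et en appliquant a(0) = 5, nous trouvons a(t) = 5. L'intégrale de l'accélération, avec v(0) = 9, donne la vitesse: v(t) = 5·t + 9. En intégrant la vitesse et en utilisant la condition initiale x(0) = 47, nous obtenons x(t) = 5·t^2/2 + 9·t + 47. En utilisant x(t) = 5·t^2/2 + 9·t + 47 et en substituant t = 2, nous trouvons x = 75.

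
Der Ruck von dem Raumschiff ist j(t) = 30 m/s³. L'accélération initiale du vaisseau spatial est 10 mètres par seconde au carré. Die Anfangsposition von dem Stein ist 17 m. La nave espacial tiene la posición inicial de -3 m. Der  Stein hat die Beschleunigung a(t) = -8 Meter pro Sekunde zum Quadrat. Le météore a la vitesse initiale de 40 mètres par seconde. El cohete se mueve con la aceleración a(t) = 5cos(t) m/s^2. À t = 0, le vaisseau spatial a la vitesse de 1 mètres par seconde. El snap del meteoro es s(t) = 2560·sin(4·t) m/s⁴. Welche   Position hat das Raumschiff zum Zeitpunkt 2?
Wir müssen das Integral unserer Gleichung für den Ruck j(t) = 30 3-mal finden. Das Integral von dem Ruck ist die Beschleunigung. Mit a(0) = 10 erhalten wir a(t) = 30·t + 10. Das Integral von der Beschleunigung ist die Geschwindigkeit. Mit v(0) = 1 erhalten wir v(t) = 15·t^2 + 10·t + 1. Durch Integration von der Geschwindigkeit und Verwendung der Anfangsbedingung x(0) = -3, erhalten wir x(t) = 5·t^3 + 5·t^2 + t - 3. Aus der Gleichung für die Position x(t) = 5·t^3 + 5·t^2 + t - 3, setzen wir t = 2 ein und erhalten x = 59.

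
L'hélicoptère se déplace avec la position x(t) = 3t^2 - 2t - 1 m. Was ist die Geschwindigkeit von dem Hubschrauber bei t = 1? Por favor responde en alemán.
Ausgehend von der Position x(t) = 3·t^2 - 2·t - 1, nehmen wir 1 Ableitung. Die Ableitung von der Position ergibt die Geschwindigkeit: v(t) = 6·t - 2. Mit v(t) = 6·t - 2 und Einsetzen von t = 1, finden wir v = 4.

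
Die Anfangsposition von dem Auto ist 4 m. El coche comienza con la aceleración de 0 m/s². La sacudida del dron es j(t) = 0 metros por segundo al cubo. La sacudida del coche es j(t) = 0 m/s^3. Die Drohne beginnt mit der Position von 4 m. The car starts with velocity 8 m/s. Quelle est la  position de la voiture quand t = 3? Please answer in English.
Starting from jerk j(t) = 0, we take 3 antiderivatives. Integrating jerk and using the initial condition a(0) = 0, we get a(t) = 0. Finding the integral of a(t) and using v(0) = 8: v(t) = 8. The integral of velocity, with x(0) = 4, gives position: x(t) = 8·t + 4. From the given position equation x(t) = 8·t + 4, we substitute t = 3 to get x = 28.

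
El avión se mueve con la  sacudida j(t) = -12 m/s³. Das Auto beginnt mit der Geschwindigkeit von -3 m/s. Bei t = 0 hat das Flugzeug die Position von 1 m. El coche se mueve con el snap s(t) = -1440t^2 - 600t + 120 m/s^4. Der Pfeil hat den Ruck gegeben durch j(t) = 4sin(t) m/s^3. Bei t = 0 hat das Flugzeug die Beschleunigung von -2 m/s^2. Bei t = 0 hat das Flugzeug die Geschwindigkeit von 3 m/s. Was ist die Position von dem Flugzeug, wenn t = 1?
Um dies zu lösen, müssen wir 3 Integrale unserer Gleichung für den Ruck j(t) = -12 finden. Mit ∫j(t)dt und Anwendung von a(0) = -2, finden wir a(t) = -12·t - 2. Das Integral von der Beschleunigung, mit v(0) = 3, ergibt die Geschwindigkeit: v(t) = -6·t^2 - 2·t + 3. Die Stammfunktion von der Geschwindigkeit ist die Position. Mit x(0) = 1 erhalten wir x(t) = -2·t^3 - t^2 + 3·t + 1. Aus der Gleichung für die Position x(t) = -2·t^3 - t^2 + 3·t + 1, setzen wir t = 1 ein und erhalten x = 1.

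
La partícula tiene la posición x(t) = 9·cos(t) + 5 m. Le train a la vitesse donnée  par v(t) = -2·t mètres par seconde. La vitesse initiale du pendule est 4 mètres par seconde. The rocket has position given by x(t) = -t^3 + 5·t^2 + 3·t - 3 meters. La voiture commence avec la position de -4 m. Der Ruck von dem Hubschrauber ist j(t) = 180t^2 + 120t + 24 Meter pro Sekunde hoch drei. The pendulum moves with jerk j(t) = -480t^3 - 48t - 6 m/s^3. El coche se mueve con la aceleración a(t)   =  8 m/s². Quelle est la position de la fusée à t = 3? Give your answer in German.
Mit x(t) = -t^3 + 5·t^2 + 3·t - 3 und Einsetzen von t = 3, finden wir x = 24.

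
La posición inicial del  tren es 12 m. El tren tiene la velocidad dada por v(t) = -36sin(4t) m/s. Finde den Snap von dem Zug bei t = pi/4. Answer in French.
Nous devons dériver notre équation de la vitesse v(t) = -36·sin(4·t) 3 fois. En prenant d/dt de v(t), nous trouvons a(t) = -144·cos(4·t). La dérivée de l'accélération donne le jerk: j(t) = 576·sin(4·t). La dérivée du jerk donne le snap: s(t) = 2304·cos(4·t). De l'équation du snap s(t) = 2304·cos(4·t), nous substituons t = pi/4 pour obtenir s = -2304.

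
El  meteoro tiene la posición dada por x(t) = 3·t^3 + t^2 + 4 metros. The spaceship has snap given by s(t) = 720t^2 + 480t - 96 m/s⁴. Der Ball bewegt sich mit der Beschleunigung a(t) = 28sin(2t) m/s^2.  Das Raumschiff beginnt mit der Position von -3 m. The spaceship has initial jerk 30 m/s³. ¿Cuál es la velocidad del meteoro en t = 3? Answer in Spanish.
Debemos derivar nuestra ecuación de la posición x(t) = 3·t^3 + t^2 + 4 1 vez. Derivando la posición, obtenemos la velocidad: v(t) = 9·t^2 + 2·t. De la ecuación de la velocidad v(t) = 9·t^2 + 2·t, sustituimos t = 3 para obtener v = 87.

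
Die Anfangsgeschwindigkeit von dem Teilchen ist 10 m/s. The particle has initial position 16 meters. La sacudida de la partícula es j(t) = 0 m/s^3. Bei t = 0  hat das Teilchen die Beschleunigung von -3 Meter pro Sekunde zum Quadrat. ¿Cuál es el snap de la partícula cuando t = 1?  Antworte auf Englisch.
We must differentiate our jerk equation j(t) = 0 1 time. Taking d/dt of j(t), we find s(t) = 0. Using s(t) = 0 and substituting t = 1, we find s = 0.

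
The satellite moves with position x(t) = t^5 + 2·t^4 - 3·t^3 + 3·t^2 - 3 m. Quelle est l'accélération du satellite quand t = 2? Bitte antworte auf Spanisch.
Debemos derivar nuestra ecuación de la posición x(t) = t^5 + 2·t^4 - 3·t^3 + 3·t^2 - 3 2 veces. Derivando la posición, obtenemos la velocidad: v(t) = 5·t^4 + 8·t^3 - 9·t^2 + 6·t. Tomando d/dt de v(t), encontramos a(t) = 20·t^3 + 24·t^2 - 18·t + 6. Tenemos la aceleración a(t) = 20·t^3 + 24·t^2 - 18·t + 6. Sustituyendo t = 2: a(2) = 226.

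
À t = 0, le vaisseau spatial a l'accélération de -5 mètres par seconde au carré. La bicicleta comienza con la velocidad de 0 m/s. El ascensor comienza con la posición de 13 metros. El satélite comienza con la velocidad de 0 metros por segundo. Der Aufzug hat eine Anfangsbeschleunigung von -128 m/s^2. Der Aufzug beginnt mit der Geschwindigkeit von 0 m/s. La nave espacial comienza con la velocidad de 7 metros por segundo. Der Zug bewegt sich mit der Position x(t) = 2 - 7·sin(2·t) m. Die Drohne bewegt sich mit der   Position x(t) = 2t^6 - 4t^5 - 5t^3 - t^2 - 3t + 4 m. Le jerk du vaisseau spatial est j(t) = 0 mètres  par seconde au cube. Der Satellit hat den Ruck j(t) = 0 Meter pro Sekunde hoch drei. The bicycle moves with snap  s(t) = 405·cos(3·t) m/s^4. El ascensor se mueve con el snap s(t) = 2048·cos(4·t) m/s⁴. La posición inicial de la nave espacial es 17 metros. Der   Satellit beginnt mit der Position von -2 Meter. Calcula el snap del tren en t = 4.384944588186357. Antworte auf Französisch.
Pour résoudre ceci, nous devons prendre 4 dérivées de notre équation de la position x(t) = 2 - 7·sin(2·t). La dérivée de la position donne la vitesse: v(t) = -14·cos(2·t). La dérivée de la vitesse donne l'accélération: a(t) = 28·sin(2·t). La dérivée de l'accélération donne le jerk: j(t) = 56·cos(2·t). En prenant d/dt de j(t), nous trouvons s(t) = -112·sin(2·t). Nous avons le snap s(t) = -112·sin(2·t). En substituant t = 4.384944588186357: s(4.384944588186357) = -68.2159565089499.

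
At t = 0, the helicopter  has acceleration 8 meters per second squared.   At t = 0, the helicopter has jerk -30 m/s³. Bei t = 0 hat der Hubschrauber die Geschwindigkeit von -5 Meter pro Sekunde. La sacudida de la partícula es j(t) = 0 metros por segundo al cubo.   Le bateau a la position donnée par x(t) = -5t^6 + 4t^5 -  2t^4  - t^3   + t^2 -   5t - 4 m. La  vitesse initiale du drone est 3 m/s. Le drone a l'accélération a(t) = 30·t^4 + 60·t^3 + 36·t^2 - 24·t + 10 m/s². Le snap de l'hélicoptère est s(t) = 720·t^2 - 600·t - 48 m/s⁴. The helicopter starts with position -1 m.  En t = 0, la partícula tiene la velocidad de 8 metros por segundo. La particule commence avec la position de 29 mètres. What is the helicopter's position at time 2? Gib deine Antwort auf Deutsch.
Ausgehend von dem Snap s(t) = 720·t^2 - 600·t - 48, nehmen wir 4 Stammfunktionen. Die Stammfunktion von dem Snap, mit j(0) = -30, ergibt den Ruck: j(t) = 240·t^3 - 300·t^2 - 48·t - 30. Mit ∫j(t)dt und Anwendung von a(0) = 8, finden wir a(t) = 60·t^4 - 100·t^3 - 24·t^2 - 30·t + 8. Durch Integration von der Beschleunigung und Verwendung der Anfangsbedingung v(0) = -5, erhalten wir v(t) = 12·t^5 - 25·t^4 - 8·t^3 - 15·t^2 + 8·t - 5. Mit ∫v(t)dt und Anwendung von x(0) = -1, finden wir x(t) = 2·t^6 - 5·t^5 - 2·t^4 - 5·t^3 + 4·t^2 - 5·t - 1. Aus der Gleichung für die Position x(t) = 2·t^6 - 5·t^5 - 2·t^4 - 5·t^3 + 4·t^2 - 5·t - 1, setzen wir t = 2 ein und erhalten x = -99.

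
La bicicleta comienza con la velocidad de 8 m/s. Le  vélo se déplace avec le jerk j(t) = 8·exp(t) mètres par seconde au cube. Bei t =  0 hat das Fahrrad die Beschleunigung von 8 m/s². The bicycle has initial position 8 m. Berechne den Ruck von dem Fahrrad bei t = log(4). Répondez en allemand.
Mit j(t) = 8·exp(t) und Einsetzen von t = log(4), finden wir j = 32.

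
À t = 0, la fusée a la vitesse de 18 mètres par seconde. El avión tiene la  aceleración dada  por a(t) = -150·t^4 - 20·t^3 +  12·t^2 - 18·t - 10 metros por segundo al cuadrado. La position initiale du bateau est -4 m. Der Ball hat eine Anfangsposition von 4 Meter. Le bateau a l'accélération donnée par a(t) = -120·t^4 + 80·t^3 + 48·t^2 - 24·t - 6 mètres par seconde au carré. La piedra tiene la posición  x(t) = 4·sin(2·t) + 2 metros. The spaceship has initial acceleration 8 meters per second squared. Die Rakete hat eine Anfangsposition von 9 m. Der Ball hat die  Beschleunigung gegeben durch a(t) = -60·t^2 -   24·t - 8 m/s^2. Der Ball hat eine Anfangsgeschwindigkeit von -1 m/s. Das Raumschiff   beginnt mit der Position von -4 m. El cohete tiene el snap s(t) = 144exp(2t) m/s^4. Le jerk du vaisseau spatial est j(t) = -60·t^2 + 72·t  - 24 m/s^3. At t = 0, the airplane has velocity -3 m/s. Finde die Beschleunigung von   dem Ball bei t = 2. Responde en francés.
Nous avons l'accélération a(t) = -60·t^2 - 24·t - 8. En substituant t = 2: a(2) = -296.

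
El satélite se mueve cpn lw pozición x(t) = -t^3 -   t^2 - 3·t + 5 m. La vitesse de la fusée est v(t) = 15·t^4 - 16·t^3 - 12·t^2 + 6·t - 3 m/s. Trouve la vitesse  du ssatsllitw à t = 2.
Pour résoudre ceci, nous devons prendre 1 dérivée de notre équation de la position x(t) = -t^3 - t^2 - 3·t + 5. En prenant d/dt de x(t), nous trouvons v(t) = -3·t^2 - 2·t - 3. En utilisant v(t) = -3·t^2 - 2·t - 3 et en substituant t = 2, nous trouvons v = -19.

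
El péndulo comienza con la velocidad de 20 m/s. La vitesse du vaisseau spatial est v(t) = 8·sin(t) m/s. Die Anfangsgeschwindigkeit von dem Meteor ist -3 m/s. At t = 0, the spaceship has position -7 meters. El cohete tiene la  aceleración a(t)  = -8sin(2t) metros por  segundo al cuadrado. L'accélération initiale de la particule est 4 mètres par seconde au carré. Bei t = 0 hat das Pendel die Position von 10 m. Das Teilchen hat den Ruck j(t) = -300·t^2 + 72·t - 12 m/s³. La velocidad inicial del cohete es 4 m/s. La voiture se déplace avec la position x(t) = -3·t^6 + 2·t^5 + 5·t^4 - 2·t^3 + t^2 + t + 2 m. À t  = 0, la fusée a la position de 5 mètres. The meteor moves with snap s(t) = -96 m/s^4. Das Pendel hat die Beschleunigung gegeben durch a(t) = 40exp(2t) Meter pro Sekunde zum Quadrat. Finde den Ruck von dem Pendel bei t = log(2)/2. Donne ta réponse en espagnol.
Debemos derivar nuestra ecuación de la aceleración a(t) = 40·exp(2·t) 1 vez. Derivando la aceleración, obtenemos la sacudida: j(t) = 80·exp(2·t). Tenemos la sacudida j(t) = 80·exp(2·t). Sustituyendo t = log(2)/2: j(log(2)/2) = 160.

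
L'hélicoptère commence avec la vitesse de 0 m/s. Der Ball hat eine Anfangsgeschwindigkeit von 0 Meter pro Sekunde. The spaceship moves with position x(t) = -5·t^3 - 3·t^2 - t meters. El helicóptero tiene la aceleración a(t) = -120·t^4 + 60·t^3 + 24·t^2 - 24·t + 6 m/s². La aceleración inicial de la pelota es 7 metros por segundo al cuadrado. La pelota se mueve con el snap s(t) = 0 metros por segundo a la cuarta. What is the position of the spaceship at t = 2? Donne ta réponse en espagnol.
Usando x(t) = -5·t^3 - 3·t^2 - t y sustituyendo t = 2, encontramos x = -54.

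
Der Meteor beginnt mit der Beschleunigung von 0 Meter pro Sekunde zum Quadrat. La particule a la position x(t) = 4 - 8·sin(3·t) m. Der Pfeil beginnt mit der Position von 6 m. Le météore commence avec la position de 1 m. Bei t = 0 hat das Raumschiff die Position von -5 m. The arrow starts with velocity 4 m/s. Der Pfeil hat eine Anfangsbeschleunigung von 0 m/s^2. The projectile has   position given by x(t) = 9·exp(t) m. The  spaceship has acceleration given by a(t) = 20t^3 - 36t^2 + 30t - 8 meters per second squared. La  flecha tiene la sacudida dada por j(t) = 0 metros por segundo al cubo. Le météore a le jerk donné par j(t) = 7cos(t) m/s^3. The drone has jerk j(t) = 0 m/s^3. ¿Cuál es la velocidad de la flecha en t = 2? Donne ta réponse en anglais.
To find the answer, we compute 2 integrals of j(t) = 0. Finding the integral of j(t) and using a(0) = 0: a(t) = 0. The integral of acceleration, with v(0) = 4, gives velocity: v(t) = 4. We have velocity v(t) = 4. Substituting t = 2: v(2) = 4.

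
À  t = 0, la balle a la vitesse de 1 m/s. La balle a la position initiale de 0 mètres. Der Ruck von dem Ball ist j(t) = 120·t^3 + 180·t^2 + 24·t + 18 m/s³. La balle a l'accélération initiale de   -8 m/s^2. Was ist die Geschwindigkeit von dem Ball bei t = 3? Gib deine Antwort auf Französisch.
Nous devons trouver l'intégrale de notre équation du jerk j(t) = 120·t^3 + 180·t^2 + 24·t + 18 2 fois. En intégrant le jerk et en utilisant la condition initiale a(0) = -8, nous obtenons a(t) = 30·t^4 + 60·t^3 + 12·t^2 + 18·t - 8. En intégrant l'accélération et en utilisant la condition initiale v(0) = 1, nous obtenons v(t) = 6·t^5 + 15·t^4 + 4·t^3 + 9·t^2 - 8·t + 1. De l'équation de la vitesse v(t) = 6·t^5 + 15·t^4 + 4·t^3 + 9·t^2 - 8·t + 1, nous substituons t = 3 pour obtenir v = 2839.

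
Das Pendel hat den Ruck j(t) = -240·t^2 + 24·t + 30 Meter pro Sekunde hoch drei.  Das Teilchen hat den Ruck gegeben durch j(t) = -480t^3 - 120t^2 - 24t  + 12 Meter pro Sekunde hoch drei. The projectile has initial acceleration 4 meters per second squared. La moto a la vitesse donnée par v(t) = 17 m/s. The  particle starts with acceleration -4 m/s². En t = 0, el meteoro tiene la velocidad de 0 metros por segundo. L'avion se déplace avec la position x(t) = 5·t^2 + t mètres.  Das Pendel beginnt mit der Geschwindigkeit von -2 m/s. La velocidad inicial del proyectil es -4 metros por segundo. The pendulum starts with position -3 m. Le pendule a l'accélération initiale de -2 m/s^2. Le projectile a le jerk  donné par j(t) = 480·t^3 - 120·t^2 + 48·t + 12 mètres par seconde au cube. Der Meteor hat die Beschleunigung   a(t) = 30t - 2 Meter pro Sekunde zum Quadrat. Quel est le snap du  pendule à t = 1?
Nous devons dériver notre équation du jerk j(t) = -240·t^2 + 24·t + 30 1 fois. En prenant d/dt de j(t), nous trouvons s(t) = 24 - 480·t. Nous avons le snap s(t) = 24 - 480·t. En substituant t = 1: s(1) = -456.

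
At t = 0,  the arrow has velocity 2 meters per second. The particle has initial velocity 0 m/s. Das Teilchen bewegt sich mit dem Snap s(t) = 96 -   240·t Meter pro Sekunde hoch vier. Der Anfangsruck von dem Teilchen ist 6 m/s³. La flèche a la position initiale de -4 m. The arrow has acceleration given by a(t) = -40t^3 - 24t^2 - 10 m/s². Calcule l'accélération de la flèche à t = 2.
Nous avons l'accélération a(t) = -40·t^3 - 24·t^2 - 10. En substituant t = 2: a(2) = -426.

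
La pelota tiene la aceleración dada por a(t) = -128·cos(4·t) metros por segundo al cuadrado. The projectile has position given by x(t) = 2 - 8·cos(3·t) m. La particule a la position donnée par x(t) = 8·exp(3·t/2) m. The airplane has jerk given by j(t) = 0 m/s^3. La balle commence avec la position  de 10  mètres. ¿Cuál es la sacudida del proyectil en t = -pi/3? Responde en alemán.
Um dies zu lösen, müssen wir 3 Ableitungen unserer Gleichung für die Position x(t) = 2 - 8·cos(3·t) nehmen. Die Ableitung von der Position ergibt die Geschwindigkeit: v(t) = 24·sin(3·t). Durch Ableiten von der Geschwindigkeit erhalten wir die Beschleunigung: a(t) = 72·cos(3·t). Die Ableitung von der Beschleunigung ergibt den Ruck: j(t) = -216·sin(3·t). Aus der Gleichung für den Ruck j(t) = -216·sin(3·t), setzen wir t = -pi/3 ein und erhalten j = 0.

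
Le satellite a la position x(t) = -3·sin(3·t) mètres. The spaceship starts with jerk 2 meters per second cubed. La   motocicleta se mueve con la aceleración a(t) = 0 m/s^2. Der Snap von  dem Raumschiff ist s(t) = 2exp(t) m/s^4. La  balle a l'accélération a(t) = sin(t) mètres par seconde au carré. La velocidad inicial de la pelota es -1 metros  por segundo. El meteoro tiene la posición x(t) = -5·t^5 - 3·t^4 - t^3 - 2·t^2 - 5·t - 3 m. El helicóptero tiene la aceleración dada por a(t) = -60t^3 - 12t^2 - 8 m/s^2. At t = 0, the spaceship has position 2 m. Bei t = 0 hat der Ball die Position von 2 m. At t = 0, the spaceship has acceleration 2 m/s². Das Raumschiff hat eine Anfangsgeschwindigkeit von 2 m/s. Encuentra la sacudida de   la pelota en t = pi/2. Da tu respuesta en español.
Debemos derivar nuestra ecuación de la aceleración a(t) = sin(t) 1 vez. Derivando la aceleración, obtenemos la sacudida: j(t) = cos(t). Tenemos la sacudida j(t) = cos(t). Sustituyendo t = pi/2: j(pi/2) = 0.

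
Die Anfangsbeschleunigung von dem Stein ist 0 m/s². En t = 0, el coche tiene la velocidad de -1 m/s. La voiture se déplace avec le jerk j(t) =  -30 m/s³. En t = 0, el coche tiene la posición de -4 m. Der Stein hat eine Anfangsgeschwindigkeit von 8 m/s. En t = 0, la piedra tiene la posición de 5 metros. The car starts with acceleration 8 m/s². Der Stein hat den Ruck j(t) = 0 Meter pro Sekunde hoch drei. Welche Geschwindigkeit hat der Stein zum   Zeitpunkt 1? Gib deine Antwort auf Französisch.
Nous devons intégrer notre équation du jerk j(t) = 0 2 fois. L'intégrale du jerk, avec a(0) = 0, donne l'accélération: a(t) = 0. En intégrant l'accélération et en utilisant la condition initiale v(0) = 8, nous obtenons v(t) = 8. Nous avons la vitesse v(t) = 8. En substituant t = 1: v(1) = 8.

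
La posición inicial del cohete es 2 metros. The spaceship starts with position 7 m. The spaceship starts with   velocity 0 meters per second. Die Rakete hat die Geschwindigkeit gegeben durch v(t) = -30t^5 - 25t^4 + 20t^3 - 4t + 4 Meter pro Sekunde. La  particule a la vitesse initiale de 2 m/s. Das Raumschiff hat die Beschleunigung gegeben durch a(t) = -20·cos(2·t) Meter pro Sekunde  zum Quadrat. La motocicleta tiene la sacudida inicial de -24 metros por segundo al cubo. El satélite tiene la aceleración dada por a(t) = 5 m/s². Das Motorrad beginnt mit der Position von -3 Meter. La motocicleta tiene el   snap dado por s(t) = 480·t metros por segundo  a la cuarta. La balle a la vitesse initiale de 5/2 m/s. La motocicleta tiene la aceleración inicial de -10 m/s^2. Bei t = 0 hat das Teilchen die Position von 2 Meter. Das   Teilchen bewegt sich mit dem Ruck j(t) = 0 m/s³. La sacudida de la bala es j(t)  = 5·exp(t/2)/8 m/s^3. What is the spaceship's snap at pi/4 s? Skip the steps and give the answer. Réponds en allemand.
Bei t = pi/4, s = 0.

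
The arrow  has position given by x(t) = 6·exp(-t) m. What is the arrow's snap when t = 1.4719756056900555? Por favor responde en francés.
Nous devons dériver notre équation de la position x(t) = 6·exp(-t) 4 fois. En dérivant la position, nous obtenons la vitesse: v(t) = -6·exp(-t). En dérivant la vitesse, nous obtenons l'accélération: a(t) = 6·exp(-t). En prenant d/dt de a(t), nous trouvons j(t) = -6·exp(-t). En dérivant le jerk, nous obtenons le snap: s(t) = 6·exp(-t). De l'équation du snap s(t) = 6·exp(-t), nous substituons t = 1.4719756056900555 pour obtenir s = 1.37683014897717.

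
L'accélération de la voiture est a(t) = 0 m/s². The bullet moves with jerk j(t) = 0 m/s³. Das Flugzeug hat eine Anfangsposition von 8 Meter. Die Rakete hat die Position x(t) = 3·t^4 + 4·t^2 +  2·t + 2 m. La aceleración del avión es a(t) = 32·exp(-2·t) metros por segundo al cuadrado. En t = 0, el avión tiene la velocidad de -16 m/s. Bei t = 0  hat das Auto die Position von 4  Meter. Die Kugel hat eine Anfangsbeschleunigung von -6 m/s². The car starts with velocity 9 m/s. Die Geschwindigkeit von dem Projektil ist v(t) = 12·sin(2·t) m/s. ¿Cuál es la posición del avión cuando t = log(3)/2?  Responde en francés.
Nous devons trouver l'intégrale de notre équation de l'accélération a(t) = 32·exp(-2·t) 2 fois. En prenant ∫a(t)dt et en appliquant v(0) = -16, nous trouvons v(t) = -16·exp(-2·t). En intégrant la vitesse et en utilisant la condition initiale x(0) = 8, nous obtenons x(t) = 8·exp(-2·t). Nous avons la position x(t) = 8·exp(-2·t). En substituant t = log(3)/2: x(log(3)/2) = 8/3.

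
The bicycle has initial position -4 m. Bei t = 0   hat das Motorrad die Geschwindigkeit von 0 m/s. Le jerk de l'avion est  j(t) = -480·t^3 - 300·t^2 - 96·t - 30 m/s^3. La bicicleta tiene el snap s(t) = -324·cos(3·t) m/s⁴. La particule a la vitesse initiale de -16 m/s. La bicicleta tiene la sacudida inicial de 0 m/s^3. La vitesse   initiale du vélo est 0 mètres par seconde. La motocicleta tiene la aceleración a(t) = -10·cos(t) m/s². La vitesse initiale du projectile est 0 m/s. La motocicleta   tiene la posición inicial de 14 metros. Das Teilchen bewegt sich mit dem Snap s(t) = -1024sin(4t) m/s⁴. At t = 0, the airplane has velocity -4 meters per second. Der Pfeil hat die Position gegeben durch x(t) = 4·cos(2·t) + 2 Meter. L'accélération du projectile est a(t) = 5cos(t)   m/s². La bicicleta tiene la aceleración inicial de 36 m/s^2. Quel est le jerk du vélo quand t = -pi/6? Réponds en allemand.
Wir müssen das Integral unserer Gleichung für den Snap s(t) = -324·cos(3·t) 1-mal finden. Die Stammfunktion von dem Snap ist der Ruck. Mit j(0) = 0 erhalten wir j(t) = -108·sin(3·t). Mit j(t) = -108·sin(3·t) und Einsetzen von t = -pi/6, finden wir j = 108.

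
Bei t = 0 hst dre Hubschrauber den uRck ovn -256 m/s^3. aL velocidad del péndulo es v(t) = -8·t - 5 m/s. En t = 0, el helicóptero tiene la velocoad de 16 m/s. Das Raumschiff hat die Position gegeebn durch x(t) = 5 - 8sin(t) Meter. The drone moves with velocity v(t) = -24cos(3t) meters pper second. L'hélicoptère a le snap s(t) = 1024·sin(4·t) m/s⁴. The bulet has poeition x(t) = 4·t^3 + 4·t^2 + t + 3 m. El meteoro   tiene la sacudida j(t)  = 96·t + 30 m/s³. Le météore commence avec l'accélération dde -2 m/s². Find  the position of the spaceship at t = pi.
From the given position equation x(t) = 5 - 8·sin(t), we substitute t = pi to get x = 5.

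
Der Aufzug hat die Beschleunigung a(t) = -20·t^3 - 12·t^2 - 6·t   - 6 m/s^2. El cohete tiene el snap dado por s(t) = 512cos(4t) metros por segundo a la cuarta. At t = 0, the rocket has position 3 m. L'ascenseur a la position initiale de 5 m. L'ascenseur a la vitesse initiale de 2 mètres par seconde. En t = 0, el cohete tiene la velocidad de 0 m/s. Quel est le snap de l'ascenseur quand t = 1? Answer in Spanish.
Debemos derivar nuestra ecuación de la aceleración a(t) = -20·t^3 - 12·t^2 - 6·t - 6 2 veces. Derivando la aceleración, obtenemos la sacudida: j(t) = -60·t^2 - 24·t - 6. Derivando la sacudida, obtenemos el snap: s(t) = -120·t - 24. Usando s(t) = -120·t - 24 y sustituyendo t = 1, encontramos s = -144.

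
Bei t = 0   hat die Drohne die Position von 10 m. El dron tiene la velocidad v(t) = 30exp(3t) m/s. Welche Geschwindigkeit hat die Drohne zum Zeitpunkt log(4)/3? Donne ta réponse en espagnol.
Tenemos la velocidad v(t) = 30·exp(3·t). Sustituyendo t = log(4)/3: v(log(4)/3) = 120.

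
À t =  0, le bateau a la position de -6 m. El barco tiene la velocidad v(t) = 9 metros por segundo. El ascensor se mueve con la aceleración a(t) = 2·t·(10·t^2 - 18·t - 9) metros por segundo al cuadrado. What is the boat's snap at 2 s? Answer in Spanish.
Para resolver esto, necesitamos tomar 3 derivadas de nuestra ecuación de la velocidad v(t) = 9. Derivando la velocidad, obtenemos la aceleración: a(t) = 0. Derivando la aceleración, obtenemos la sacudida: j(t) = 0. La derivada de la sacudida da el snap: s(t) = 0. Usando s(t) = 0 y sustituyendo t = 2, encontramos s = 0.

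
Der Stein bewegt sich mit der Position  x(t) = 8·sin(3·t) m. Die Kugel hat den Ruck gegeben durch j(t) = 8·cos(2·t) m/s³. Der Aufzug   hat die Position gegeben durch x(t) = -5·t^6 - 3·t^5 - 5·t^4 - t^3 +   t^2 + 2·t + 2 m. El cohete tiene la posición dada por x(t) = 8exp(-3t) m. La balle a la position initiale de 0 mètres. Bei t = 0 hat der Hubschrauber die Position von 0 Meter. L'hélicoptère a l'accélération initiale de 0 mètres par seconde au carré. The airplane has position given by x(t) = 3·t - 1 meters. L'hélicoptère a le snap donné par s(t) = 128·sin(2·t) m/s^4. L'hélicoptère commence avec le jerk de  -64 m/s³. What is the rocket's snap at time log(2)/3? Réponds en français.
Pour résoudre ceci, nous devons prendre 4 dérivées de notre équation de la position x(t) = 8·exp(-3·t). En prenant d/dt de x(t), nous trouvons v(t) = -24·exp(-3·t). En prenant d/dt de v(t), nous trouvons a(t) = 72·exp(-3·t). En prenant d/dt de a(t), nous trouvons j(t) = -216·exp(-3·t). En dérivant le jerk, nous obtenons le snap: s(t) = 648·exp(-3·t). En utilisant s(t) = 648·exp(-3·t) et en substituant t = log(2)/3, nous trouvons s = 324.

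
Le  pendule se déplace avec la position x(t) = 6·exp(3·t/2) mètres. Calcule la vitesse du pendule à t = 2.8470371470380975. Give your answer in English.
To solve this, we need to take 1 derivative of our position equation x(t) = 6·exp(3·t/2). The derivative of position gives velocity: v(t) = 9·exp(3·t/2). From the given velocity equation v(t) = 9·exp(3·t/2), we substitute t = 2.8470371470380975 to get v = 644.052534374756.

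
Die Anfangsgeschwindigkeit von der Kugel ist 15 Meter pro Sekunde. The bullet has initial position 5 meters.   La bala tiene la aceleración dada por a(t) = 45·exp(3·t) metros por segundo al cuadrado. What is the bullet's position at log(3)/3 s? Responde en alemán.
Wir müssen unsere Gleichung für die Beschleunigung a(t) = 45·exp(3·t) 2-mal integrieren. Mit ∫a(t)dt und Anwendung von v(0) = 15, finden wir v(t) = 15·exp(3·t). Die Stammfunktion von der Geschwindigkeit, mit x(0) = 5, ergibt die Position: x(t) = 5·exp(3·t). Mit x(t) = 5·exp(3·t) und Einsetzen von t = log(3)/3, finden wir x = 15.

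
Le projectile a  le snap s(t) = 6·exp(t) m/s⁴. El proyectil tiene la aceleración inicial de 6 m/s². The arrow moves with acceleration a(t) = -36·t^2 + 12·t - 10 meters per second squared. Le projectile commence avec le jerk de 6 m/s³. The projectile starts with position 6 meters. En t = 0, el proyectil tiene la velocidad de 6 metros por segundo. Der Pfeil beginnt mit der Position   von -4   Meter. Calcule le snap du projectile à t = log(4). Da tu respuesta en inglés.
From the given snap equation s(t) = 6·exp(t), we substitute t = log(4) to get s = 24.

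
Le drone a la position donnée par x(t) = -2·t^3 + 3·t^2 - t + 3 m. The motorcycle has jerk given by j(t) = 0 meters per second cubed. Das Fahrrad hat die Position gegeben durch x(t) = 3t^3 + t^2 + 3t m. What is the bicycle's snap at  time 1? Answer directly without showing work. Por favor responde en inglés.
s(1) = 0.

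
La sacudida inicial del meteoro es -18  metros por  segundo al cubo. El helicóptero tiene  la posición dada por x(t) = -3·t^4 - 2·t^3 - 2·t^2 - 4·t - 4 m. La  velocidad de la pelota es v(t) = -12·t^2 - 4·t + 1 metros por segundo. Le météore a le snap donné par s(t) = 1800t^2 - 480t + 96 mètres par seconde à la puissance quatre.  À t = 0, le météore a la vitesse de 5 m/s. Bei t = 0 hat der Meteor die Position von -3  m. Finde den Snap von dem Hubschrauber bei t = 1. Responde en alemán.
Um dies zu lösen, müssen wir 4 Ableitungen unserer Gleichung für die Position x(t) = -3·t^4 - 2·t^3 - 2·t^2 - 4·t - 4 nehmen. Mit d/dt von x(t) finden wir v(t) = -12·t^3 - 6·t^2 - 4·t - 4. Mit d/dt von v(t) finden wir a(t) = -36·t^2 - 12·t - 4. Durch Ableiten von der Beschleunigung erhalten wir den Ruck: j(t) = -72·t - 12. Die Ableitung von dem Ruck ergibt den Snap: s(t) = -72. Aus der Gleichung für den Snap s(t) = -72, setzen wir t = 1 ein und erhalten s = -72.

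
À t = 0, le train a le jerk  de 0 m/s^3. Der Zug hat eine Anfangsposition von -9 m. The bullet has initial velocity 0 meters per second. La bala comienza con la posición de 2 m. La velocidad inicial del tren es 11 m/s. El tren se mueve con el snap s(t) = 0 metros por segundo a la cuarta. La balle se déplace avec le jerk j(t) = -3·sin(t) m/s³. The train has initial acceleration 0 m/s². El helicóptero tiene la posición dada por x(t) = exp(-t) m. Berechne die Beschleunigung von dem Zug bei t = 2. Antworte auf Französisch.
En partant du snap s(t) = 0, nous prenons 2 intégrales. L'intégrale du snap, avec j(0) = 0, donne le jerk: j(t) = 0. La primitive du jerk, avec a(0) = 0, donne l'accélération: a(t) = 0. De l'équation de l'accélération a(t) = 0, nous substituons t = 2 pour obtenir a = 0.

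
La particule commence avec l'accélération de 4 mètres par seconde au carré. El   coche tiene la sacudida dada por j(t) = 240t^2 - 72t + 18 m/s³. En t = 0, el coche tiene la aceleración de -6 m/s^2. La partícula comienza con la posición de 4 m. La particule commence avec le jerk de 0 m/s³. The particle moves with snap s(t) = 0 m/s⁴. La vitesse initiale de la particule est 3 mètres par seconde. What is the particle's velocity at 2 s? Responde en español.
Debemos encontrar la integral de nuestra ecuación del snap s(t) = 0 3 veces. La antiderivada del snap es la sacudida. Usando j(0) = 0, obtenemos j(t) = 0. La integral de la sacudida es la aceleración. Usando a(0) = 4, obtenemos a(t) = 4. Tomando ∫a(t)dt y aplicando v(0) = 3, encontramos v(t) = 4·t + 3. Usando v(t) = 4·t + 3 y sustituyendo t = 2, encontramos v = 11.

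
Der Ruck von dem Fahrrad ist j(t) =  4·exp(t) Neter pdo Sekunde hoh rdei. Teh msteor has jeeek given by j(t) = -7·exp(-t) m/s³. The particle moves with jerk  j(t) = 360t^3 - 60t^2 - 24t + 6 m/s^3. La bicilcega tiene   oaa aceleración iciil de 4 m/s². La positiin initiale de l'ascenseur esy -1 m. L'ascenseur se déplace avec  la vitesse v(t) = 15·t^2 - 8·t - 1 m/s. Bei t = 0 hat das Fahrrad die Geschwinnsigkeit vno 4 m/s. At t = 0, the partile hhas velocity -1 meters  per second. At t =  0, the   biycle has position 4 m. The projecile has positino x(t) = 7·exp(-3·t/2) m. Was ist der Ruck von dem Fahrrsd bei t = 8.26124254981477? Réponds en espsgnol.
De la ecuación de la sacudida j(t) = 4·exp(t), sustituimos t = 8.26124254981477 para obtener j = 15483.6036028617.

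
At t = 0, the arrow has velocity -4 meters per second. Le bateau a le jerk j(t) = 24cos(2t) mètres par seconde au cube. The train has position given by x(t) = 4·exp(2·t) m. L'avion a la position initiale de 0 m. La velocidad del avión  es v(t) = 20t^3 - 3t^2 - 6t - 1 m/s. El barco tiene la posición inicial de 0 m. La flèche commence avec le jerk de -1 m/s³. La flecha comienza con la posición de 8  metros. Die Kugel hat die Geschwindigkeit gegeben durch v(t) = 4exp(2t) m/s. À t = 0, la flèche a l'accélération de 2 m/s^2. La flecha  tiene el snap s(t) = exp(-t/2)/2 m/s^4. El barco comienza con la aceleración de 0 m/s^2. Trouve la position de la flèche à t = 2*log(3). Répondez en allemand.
Um dies zu lösen, müssen wir 4 Stammfunktionen unserer Gleichung für den Snap s(t) = exp(-t/2)/2 finden. Mit ∫s(t)dt und Anwendung von j(0) = -1, finden wir j(t) = -exp(-t/2). Das Integral von dem Ruck ist die Beschleunigung. Mit a(0) = 2 erhalten wir a(t) = 2·exp(-t/2). Das Integral von der Beschleunigung ist die Geschwindigkeit. Mit v(0) = -4 erhalten wir v(t) = -4·exp(-t/2). Durch Integration von der Geschwindigkeit und Verwendung der Anfangsbedingung x(0) = 8, erhalten wir x(t) = 8·exp(-t/2). Aus der Gleichung für die Position x(t) = 8·exp(-t/2), setzen wir t = 2*log(3) ein und erhalten x = 8/3.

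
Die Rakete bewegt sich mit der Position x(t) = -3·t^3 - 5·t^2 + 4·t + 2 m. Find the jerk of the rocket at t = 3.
Starting from position x(t) = -3·t^3 - 5·t^2 + 4·t + 2, we take 3 derivatives. Taking d/dt of x(t), we find v(t) = -9·t^2 - 10·t + 4. The derivative of velocity gives acceleration: a(t) = -18·t - 10. The derivative of acceleration gives jerk: j(t) = -18. Using j(t) = -18 and substituting t = 3, we find j = -18.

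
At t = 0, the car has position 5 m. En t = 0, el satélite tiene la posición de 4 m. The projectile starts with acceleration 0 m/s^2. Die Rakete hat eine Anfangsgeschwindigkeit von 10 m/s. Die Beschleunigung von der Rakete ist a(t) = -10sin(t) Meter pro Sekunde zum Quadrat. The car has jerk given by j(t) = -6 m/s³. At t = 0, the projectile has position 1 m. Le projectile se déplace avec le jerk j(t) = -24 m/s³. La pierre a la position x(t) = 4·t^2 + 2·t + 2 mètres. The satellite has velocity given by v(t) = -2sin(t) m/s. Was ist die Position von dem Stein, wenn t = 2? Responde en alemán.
Wir haben die Position x(t) = 4·t^2 + 2·t + 2. Durch Einsetzen von t = 2: x(2) = 22.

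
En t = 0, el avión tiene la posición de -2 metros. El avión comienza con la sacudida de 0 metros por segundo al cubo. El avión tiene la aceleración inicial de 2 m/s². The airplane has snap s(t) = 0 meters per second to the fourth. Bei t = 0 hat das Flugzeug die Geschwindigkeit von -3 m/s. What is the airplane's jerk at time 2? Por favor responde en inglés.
We must find the integral of our snap equation s(t) = 0 1 time. Finding the integral of s(t) and using j(0) = 0: j(t) = 0. Using j(t) = 0 and substituting t = 2, we find j = 0.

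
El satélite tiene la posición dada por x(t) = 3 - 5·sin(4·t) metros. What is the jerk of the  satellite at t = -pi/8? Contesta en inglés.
Starting from position x(t) = 3 - 5·sin(4·t), we take 3 derivatives. Taking d/dt of x(t), we find v(t) = -20·cos(4·t). Differentiating velocity, we get acceleration: a(t) = 80·sin(4·t). Differentiating acceleration, we get jerk: j(t) = 320·cos(4·t). We have jerk j(t) = 320·cos(4·t). Substituting t = -pi/8: j(-pi/8) = 0.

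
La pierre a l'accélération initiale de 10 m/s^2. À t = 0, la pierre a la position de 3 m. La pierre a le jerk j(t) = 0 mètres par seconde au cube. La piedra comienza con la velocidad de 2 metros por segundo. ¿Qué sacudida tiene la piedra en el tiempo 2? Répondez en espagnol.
Tenemos la sacudida j(t) = 0. Sustituyendo t = 2: j(2) = 0.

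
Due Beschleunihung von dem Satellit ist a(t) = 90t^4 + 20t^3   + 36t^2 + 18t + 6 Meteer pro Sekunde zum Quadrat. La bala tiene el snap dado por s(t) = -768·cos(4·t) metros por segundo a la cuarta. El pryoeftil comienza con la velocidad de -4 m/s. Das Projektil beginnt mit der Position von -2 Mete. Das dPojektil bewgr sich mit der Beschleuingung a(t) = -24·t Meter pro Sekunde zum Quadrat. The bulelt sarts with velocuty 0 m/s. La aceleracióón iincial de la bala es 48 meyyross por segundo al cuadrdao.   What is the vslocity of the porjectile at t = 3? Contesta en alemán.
Um dies zu lösen, müssen wir 1 Integral unserer Gleichung für die Beschleunigung a(t) = -24·t finden. Durch Integration von der Beschleunigung und Verwendung der Anfangsbedingung v(0) = -4, erhalten wir v(t) = -12·t^2 - 4. Aus der Gleichung für die Geschwindigkeit v(t) = -12·t^2 - 4, setzen wir t = 3 ein und erhalten v = -112.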